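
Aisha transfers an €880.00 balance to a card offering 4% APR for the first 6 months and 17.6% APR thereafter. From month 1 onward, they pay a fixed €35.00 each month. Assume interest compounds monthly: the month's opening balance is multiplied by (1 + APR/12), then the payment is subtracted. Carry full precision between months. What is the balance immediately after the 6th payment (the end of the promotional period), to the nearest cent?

€685.99

Promo months 1–6 at r₀ = 4%/12 = 0.00333333; months 7+ at r₁ = 17.6%/12 = 0.0146667.
After month 6: iterate B ← B·(1+r₀) − €35.00 for 6 months → €685.99.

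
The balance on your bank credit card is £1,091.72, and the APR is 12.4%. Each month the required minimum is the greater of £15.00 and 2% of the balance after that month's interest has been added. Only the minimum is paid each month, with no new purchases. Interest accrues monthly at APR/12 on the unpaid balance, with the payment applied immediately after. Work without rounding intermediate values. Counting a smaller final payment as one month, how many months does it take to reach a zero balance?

Monthly rate r = 12.4%/12 = 1.03333% = 0.0103333.
While 2% of the post-interest balance exceeds £15.00, each month B ← (B·(1+r))·(1 − 0.02), i.e. B shrinks by the factor (1+r)·0.98 = 0.99013.
This holds for months 1–39. Entering month 40 the balance is £741.40; 2% of the post-interest balance is now below £15.00, so the flat £15.00 minimum applies from here.
From month 40 a fixed £15.00 at rate r clears £741.40 in 70 more payments. Total: 39 + 70 = 109 months.

109 months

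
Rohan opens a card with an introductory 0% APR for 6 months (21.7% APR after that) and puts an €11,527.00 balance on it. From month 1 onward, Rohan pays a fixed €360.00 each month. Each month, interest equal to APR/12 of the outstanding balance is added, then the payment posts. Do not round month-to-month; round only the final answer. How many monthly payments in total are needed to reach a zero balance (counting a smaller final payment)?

42 months

Promo months 1–6 at r₀ = 0%/12 = 0; months 7+ at r₁ = 21.7%/12 = 0.0180833.
After month 6 (no interest yet): B = €11,527.00 − 6·€360.00 = €9,367.00.
Then at r₁ with €360.00/mo: n₂ = −ln(1 − r₁·B/P)/ln(1+r₁) ≈ 35.48 → 36 more payments.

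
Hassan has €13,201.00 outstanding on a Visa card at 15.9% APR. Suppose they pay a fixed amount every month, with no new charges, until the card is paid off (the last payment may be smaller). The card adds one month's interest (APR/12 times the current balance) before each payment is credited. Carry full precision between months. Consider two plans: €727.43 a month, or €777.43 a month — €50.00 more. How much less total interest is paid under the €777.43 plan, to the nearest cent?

Monthly rate r = 15.9%/12 = 1.325% = 0.01325.
At €727.43/mo: n = ⌈−ln(1 − rB₀/P)/ln(1+r)⌉ = 21 payments (last €651.14); total interest = total paid − €13,201.00 = €1,998.74.
At €777.43/mo: 20 payments (last €283.58); total interest €1,853.75.
Interest saved = €1,998.74 − €1,853.75 = €144.99.

€144.99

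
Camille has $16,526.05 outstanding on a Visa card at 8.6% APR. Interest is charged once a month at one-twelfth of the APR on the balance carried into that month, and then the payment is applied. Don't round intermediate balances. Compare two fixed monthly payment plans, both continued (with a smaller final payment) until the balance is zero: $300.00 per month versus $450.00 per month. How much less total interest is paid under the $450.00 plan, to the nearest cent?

$1,849.87

Monthly rate r = 8.6%/12 = 0.716667% = 0.00716667.
At $300.00/mo: n = ⌈−ln(1 − rB₀/P)/ln(1+r)⌉ = 71 payments (last $96.88); total interest = total paid − $16,526.05 = $4,570.83.
At $450.00/mo: 43 payments (last $347.01); total interest $2,720.96.
Interest saved = $4,570.83 − $2,720.96 = $1,849.87.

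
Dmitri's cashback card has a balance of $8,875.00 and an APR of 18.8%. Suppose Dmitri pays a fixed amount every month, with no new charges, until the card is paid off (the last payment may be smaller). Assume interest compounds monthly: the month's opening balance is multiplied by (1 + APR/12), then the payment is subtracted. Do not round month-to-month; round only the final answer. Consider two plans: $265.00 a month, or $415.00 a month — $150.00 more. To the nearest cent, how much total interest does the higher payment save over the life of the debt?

$1,786.03

Monthly rate r = 18.8%/12 = 1.56667% = 0.0156667.
At $265.00/mo: n = ⌈−ln(1 − rB₀/P)/ln(1+r)⌉ = 48 payments (last $224.50); total interest = total paid − $8,875.00 = $3,804.50.
At $415.00/mo: 27 payments (last $103.47); total interest $2,018.47.
Interest saved = $3,804.50 − $2,018.47 = $1,786.03.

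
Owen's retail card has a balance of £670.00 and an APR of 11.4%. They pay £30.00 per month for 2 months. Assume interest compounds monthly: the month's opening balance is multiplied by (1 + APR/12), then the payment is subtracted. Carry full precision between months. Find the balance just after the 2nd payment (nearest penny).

£622.51

Monthly rate r = 11.4%/12 = 0.95% = 0.0095.
Each month: B ← B·(1+r) − £30.00.
Month 1: interest £6.37; balance after payment £646.37.
Month 2: interest £6.14; balance after payment £622.51.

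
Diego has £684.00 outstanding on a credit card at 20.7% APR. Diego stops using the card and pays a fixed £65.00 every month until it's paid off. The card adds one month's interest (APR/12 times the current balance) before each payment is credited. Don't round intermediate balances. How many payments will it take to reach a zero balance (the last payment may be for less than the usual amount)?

12 months

Monthly rate r = 20.7%/12 = 1.725% = 0.01725.
Recurrence: B ← B·(1+r) − £65.00.
Month 1: interest £11.80; balance after payment £630.80.
Month 2: interest £10.88; balance after payment £576.68.
Closed form: n = −ln(1 − rB₀/P)/ln(1+r) = −ln(0.81848)/ln(1.01725) ≈ 11.712, so the balance reaches zero during payment 12.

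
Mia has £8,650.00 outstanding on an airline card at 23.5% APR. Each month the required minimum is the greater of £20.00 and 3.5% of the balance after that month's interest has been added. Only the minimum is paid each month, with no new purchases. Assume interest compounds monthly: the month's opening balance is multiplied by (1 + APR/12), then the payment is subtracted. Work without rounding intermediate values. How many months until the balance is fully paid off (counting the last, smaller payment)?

210 months

Monthly rate r = 23.5%/12 = 1.95833% = 0.0195833.
While 3.5% of the post-interest balance exceeds £20.00, each month B ← (B·(1+r))·(1 − 0.035), i.e. B shrinks by the factor (1+r)·0.965 = 0.9839.
This holds for months 1–169. Entering month 170 the balance is £556.64; 3.5% of the post-interest balance is now below £20.00, so the flat £20.00 minimum applies from here.
From month 170 a fixed £20.00 at rate r clears £556.64 in 41 more payments. Total: 169 + 41 = 210 months.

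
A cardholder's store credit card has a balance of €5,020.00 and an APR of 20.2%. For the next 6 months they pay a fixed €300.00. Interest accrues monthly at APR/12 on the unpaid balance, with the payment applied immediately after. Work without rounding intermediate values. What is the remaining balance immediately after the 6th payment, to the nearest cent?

Monthly rate r = 20.2%/12 = 1.68333% = 0.0168333.
Each month: B ← B·(1+r) − €300.00.
Month 1: interest €84.50; balance after payment €4,804.50.
Month 2: interest €80.88; balance after payment €4,585.38.
Month 3: interest €77.19; balance after payment €4,362.57.
Month 4: interest €73.44; balance after payment €4,136.00.
Month 5: interest €69.62; balance after payment €3,905.63.
Month 6: interest €65.74; balance after payment €3,671.37.

€3,671.37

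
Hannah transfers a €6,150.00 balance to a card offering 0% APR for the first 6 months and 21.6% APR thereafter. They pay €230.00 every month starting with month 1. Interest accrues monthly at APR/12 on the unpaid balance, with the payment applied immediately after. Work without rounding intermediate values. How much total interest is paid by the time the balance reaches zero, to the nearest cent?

Promo months 1–6 at r₀ = 0%/12 = 0; months 7+ at r₁ = 21.6%/12 = 0.018.
After month 6 (no interest yet): B = €6,150.00 − 6·€230.00 = €4,770.00.
Then at r₁ with €230.00/mo: n₂ = −ln(1 − r₁·B/P)/ln(1+r₁) ≈ 26.19 → 27 more payments.
Total paid = 32·€230.00 + €44.88 = €7,404.88; interest = €7,404.88 − €6,150.00 = €1,254.88.

€1,254.88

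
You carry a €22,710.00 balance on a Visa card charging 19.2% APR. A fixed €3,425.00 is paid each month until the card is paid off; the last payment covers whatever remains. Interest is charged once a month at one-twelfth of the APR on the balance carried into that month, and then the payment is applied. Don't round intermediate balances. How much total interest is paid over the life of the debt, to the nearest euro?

€1,490

Monthly rate r = 19.2%/12 = 1.6% = 0.016.
Payoff takes n = ⌈−ln(1 − rB₀/P)/ln(1+r)⌉ = ⌈7.065⌉ = 8 payments; the last is €225.48.
Total paid = 7·€3,425.00 + €225.48 = €24,200.48.
Total interest = total paid − principal = €24,200.48 − €22,710.00 = €1,490.48.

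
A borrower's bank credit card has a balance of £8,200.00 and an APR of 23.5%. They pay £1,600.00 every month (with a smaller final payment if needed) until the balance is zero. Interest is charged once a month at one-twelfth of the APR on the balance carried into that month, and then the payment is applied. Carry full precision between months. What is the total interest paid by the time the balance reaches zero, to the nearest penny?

£529.47

Monthly rate r = 23.5%/12 = 1.95833% = 0.0195833.
Payoff takes n = ⌈−ln(1 − rB₀/P)/ln(1+r)⌉ = ⌈5.454⌉ = 6 payments; the last is £729.47.
Total paid = 5·£1,600.00 + £729.47 = £8,729.47.
Total interest = total paid − principal = £8,729.47 − £8,200.00 = £529.47.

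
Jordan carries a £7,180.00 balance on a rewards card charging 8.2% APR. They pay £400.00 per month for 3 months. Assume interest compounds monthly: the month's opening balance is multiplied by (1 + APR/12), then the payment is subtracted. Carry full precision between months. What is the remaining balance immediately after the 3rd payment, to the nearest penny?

Monthly rate r = 8.2%/12 = 0.683333% = 0.00683333.
Each month: B ← B·(1+r) − £400.00.
Month 1: interest £49.06; balance after payment £6,829.06.
Month 2: interest £46.67; balance after payment £6,475.73.
Month 3: interest £44.25; balance after payment £6,119.98.

£6,119.98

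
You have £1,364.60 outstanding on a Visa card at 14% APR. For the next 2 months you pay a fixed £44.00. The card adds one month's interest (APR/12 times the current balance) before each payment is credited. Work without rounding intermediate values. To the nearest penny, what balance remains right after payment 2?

Monthly rate r = 14%/12 = 1.16667% = 0.0116667.
Each month: B ← B·(1+r) − £44.00.
Month 1: interest £15.92; balance after payment £1,336.52.
Month 2: interest £15.59; balance after payment £1,308.11.

£1,308.11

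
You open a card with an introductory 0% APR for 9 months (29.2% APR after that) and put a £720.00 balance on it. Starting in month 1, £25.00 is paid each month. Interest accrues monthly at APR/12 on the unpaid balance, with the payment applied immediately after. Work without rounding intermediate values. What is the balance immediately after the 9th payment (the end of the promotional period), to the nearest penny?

£495.00

Promo months 1–9 at r₀ = 0%/12 = 0; months 10+ at r₁ = 29.2%/12 = 0.0243333.
After month 9 (no interest yet): B = £720.00 − 9·£25.00 = £495.00.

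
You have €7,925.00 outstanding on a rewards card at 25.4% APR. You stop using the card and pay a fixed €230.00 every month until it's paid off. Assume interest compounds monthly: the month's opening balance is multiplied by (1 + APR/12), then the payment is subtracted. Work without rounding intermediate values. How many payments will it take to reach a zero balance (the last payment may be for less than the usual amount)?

63 payments

Monthly rate r = 25.4%/12 = 2.11667% = 0.0211667.
Recurrence: B ← B·(1+r) − €230.00.
Month 1: interest €167.75; balance after payment €7,862.75.
Month 2: interest €166.43; balance after payment €7,799.17.
Closed form: n = −ln(1 − rB₀/P)/ln(1+r) = −ln(0.27067)/ln(1.02117) ≈ 62.392, so the balance reaches zero during payment 63.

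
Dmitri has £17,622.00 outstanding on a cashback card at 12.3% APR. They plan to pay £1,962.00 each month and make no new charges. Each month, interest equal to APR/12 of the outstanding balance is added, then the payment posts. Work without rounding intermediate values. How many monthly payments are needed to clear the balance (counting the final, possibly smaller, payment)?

Monthly rate r = 12.3%/12 = 1.025% = 0.01025.
Recurrence: B ← B·(1+r) − £1,962.00.
Month 1: interest £180.63; balance after payment £15,840.63.
Month 2: interest £162.37; balance after payment £14,040.99.
Closed form: n = −ln(1 − rB₀/P)/ln(1+r) = −ln(0.90794)/ln(1.01025) ≈ 9.471, so the balance reaches zero during payment 10.

10 months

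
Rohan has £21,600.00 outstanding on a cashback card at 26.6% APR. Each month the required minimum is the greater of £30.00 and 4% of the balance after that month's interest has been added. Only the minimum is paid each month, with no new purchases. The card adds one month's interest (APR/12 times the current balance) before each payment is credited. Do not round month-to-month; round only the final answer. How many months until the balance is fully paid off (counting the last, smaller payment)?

Monthly rate r = 26.6%/12 = 2.21667% = 0.0221667.
While 4% of the post-interest balance exceeds £30.00, each month B ← (B·(1+r))·(1 − 0.04), i.e. B shrinks by the factor (1+r)·0.96 = 0.98128.
This holds for months 1–179. Entering month 180 the balance is £733.49; 4% of the post-interest balance is now below £30.00, so the flat £30.00 minimum applies from here.
From month 180 a fixed £30.00 at rate r clears £733.49 in 36 more payments. Total: 179 + 36 = 215 months.

215 months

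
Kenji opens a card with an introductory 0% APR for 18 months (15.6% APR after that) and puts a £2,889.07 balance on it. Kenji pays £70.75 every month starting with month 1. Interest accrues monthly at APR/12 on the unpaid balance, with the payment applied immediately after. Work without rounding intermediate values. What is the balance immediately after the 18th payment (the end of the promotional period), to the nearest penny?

£1,615.57

Promo months 1–18 at r₀ = 0%/12 = 0; months 19+ at r₁ = 15.6%/12 = 0.013.
After month 18 (no interest yet): B = £2,889.07 − 18·£70.75 = £1,615.57.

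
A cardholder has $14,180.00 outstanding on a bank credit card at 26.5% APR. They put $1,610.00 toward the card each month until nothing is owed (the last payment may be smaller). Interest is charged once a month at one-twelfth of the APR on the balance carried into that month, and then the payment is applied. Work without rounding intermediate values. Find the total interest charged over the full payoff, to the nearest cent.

Monthly rate r = 26.5%/12 = 2.20833% = 0.0220833.
Payoff takes n = ⌈−ln(1 − rB₀/P)/ln(1+r)⌉ = ⌈9.902⌉ = 10 payments; the last is $1,453.76.
Total paid = 9·$1,610.00 + $1,453.76 = $15,943.76.
Total interest = total paid − principal = $15,943.76 − $14,180.00 = $1,763.76.

$1,763.76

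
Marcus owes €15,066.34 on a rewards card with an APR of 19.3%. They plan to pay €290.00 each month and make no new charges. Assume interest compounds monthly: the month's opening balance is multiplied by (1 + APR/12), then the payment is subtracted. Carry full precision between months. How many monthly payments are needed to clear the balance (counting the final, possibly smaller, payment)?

114 payments

Monthly rate r = 19.3%/12 = 1.60833% = 0.0160833.
Recurrence: B ← B·(1+r) − €290.00.
Month 1: interest €242.32; balance after payment €15,018.66.
Month 2: interest €241.55; balance after payment €14,970.21.
Closed form: n = −ln(1 − rB₀/P)/ln(1+r) = −ln(0.16442)/ln(1.01608) ≈ 113.147, so the balance reaches zero during payment 114.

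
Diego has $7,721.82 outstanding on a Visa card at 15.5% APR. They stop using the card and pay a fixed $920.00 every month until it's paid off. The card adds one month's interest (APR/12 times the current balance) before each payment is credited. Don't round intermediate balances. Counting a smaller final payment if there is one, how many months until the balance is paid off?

Monthly rate r = 15.5%/12 = 1.29167% = 0.0129167.
Recurrence: B ← B·(1+r) − $920.00.
Month 1: interest $99.74; balance after payment $6,901.56.
Month 2: interest $89.15; balance after payment $6,070.71.
Closed form: n = −ln(1 − rB₀/P)/ln(1+r) = −ln(0.89159)/ln(1.01292) ≈ 8.941, so the balance reaches zero during payment 9.

9 payments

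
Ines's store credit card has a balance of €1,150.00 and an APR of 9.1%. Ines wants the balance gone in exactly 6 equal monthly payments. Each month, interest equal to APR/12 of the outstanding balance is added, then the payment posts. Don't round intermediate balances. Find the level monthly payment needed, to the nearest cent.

€196.79

Monthly rate r = 9.1%/12 = 0.758333% = 0.00758333.
Level-payment amortization: P = B₀·r / (1 − (1+r)^(−n)) = 1150.00·0.00758333 / (1 − 1.00758^(−6)).
Denominator 1 − (1+r)^(−6) = 0.044316365.
P = 8.72083 / 0.044316365 ≈ 196.79.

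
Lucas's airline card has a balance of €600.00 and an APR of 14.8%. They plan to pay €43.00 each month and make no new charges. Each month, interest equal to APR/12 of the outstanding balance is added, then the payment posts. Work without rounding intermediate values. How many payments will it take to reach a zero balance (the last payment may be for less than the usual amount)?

16 months

Monthly rate r = 14.8%/12 = 1.23333% = 0.0123333.
Recurrence: B ← B·(1+r) − €43.00.
Month 1: interest €7.40; balance after payment €564.40.
Month 2: interest €6.96; balance after payment €528.36.
Closed form: n = −ln(1 − rB₀/P)/ln(1+r) = −ln(0.82791)/ln(1.01233) ≈ 15.407, so the balance reaches zero during payment 16.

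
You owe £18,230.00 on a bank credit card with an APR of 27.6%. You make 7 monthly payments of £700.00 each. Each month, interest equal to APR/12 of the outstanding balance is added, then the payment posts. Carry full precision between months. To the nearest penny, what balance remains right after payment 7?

£16,124.13

Monthly rate r = 27.6%/12 = 2.3% = 0.023.
Each month: B ← B·(1+r) − £700.00.
Month 1: interest £419.29; balance after payment £17,949.29.
Month 2: interest £412.83; balance after payment £17,662.12.
Month 3: interest £406.23; balance after payment £17,368.35.
Month 4: interest £399.47; balance after payment £17,067.82.
Month 5: interest £392.56; balance after payment £16,760.38.
Month 6: interest £385.49; balance after payment £16,445.87.
Month 7: interest £378.26; balance after payment £16,124.13.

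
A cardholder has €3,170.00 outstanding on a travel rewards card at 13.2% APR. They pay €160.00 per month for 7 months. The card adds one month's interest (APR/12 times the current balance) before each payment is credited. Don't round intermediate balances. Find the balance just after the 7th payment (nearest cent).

Monthly rate r = 13.2%/12 = 1.1% = 0.011.
Each month: B ← B·(1+r) − €160.00.
Month 1: interest €34.87; balance after payment €3,044.87.
Month 2: interest €33.49; balance after payment €2,918.36.
Month 3: interest €32.10; balance after payment €2,790.47.
Month 4: interest €30.70; balance after payment €2,661.16.
Month 5: interest €29.27; balance after payment €2,530.43.
Month 6: interest €27.83; balance after payment €2,398.27.
Month 7: interest €26.38; balance after payment €2,264.65.

€2,264.65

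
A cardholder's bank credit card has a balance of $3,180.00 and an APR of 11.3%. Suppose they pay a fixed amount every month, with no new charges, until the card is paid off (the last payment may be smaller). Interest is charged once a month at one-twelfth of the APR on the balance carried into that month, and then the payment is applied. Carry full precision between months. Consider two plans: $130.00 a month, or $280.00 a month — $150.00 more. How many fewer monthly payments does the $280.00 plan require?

Monthly rate r = 11.3%/12 = 0.941667% = 0.00941667.
At $130.00/mo: n = ⌈−ln(1 − rB₀/P)/ln(1+r)⌉ = 28 payments (last $121.46); total interest = total paid − $3,180.00 = $451.46.
At $280.00/mo: 13 payments (last $19.13); total interest $199.13.
Payments saved = 28 − 13 = 15.

15 fewer payments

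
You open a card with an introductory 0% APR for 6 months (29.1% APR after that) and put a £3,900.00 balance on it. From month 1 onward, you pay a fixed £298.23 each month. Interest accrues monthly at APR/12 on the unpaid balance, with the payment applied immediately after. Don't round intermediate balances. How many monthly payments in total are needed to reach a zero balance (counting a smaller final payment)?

14 months

Promo months 1–6 at r₀ = 0%/12 = 0; months 7+ at r₁ = 29.1%/12 = 0.02425.
After month 6 (no interest yet): B = £3,900.00 − 6·£298.23 = £2,110.62.
Then at r₁ with £298.23/mo: n₂ = −ln(1 − r₁·B/P)/ln(1+r₁) ≈ 7.86 → 8 more payments.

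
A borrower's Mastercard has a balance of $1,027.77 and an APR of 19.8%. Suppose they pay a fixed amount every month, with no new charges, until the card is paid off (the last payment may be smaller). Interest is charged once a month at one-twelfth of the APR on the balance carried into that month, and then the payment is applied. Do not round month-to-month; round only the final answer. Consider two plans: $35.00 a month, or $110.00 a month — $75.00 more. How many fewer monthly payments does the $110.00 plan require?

30 fewer payments

Monthly rate r = 19.8%/12 = 1.65% = 0.0165.
At $35.00/mo: n = ⌈−ln(1 − rB₀/P)/ln(1+r)⌉ = 41 payments (last $17.27); total interest = total paid − $1,027.77 = $389.50.
At $110.00/mo: 11 payments (last $25.55); total interest $97.78.
Payments saved = 41 − 11 = 30.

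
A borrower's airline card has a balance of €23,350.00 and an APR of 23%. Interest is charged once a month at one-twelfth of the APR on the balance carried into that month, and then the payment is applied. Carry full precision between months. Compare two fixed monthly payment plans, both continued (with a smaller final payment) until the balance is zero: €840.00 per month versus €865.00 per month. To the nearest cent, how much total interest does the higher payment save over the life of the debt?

€474.04

Monthly rate r = 23%/12 = 1.91667% = 0.0191667.
At €840.00/mo: n = ⌈−ln(1 − rB₀/P)/ln(1+r)⌉ = 41 payments (last €69.60); total interest = total paid − €23,350.00 = €10,319.60.
At €865.00/mo: 39 payments (last €325.56); total interest €9,845.56.
Interest saved = €10,319.60 − €9,845.56 = €474.04.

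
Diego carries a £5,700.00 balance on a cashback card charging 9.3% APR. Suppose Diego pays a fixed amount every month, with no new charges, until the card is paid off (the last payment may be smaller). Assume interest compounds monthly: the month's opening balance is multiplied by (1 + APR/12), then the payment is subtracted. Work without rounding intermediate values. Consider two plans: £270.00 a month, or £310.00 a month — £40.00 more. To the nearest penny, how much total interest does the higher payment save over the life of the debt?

£75.30

Monthly rate r = 9.3%/12 = 0.775% = 0.00775.
At £270.00/mo: n = ⌈−ln(1 − rB₀/P)/ln(1+r)⌉ = 24 payments (last £38.56); total interest = total paid − £5,700.00 = £548.56.
At £310.00/mo: 20 payments (last £283.26); total interest £473.26.
Interest saved = £548.56 − £473.26 = £75.30.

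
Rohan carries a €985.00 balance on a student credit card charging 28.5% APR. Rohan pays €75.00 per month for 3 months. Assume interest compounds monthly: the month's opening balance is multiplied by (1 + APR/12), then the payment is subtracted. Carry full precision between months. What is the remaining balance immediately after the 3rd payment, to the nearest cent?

Monthly rate r = 28.5%/12 = 2.375% = 0.02375.
Each month: B ← B·(1+r) − €75.00.
Month 1: interest €23.39; balance after payment €933.39.
Month 2: interest €22.17; balance after payment €880.56.
Month 3: interest €20.91; balance after payment €826.48.

€826.48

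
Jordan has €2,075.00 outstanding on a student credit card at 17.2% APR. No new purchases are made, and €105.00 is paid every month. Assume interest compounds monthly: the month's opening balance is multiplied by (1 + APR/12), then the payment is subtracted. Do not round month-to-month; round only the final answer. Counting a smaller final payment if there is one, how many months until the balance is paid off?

24 months

Monthly rate r = 17.2%/12 = 1.43333% = 0.0143333.
Recurrence: B ← B·(1+r) − €105.00.
Month 1: interest €29.74; balance after payment €1,999.74.
Month 2: interest €28.66; balance after payment €1,923.40.
Closed form: n = −ln(1 − rB₀/P)/ln(1+r) = −ln(0.71675)/ln(1.01433) ≈ 23.401, so the balance reaches zero during payment 24.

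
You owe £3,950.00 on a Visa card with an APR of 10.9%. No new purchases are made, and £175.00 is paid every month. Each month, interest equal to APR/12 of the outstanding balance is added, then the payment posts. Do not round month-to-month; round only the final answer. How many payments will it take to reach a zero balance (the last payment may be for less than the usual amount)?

Monthly rate r = 10.9%/12 = 0.908333% = 0.00908333.
Recurrence: B ← B·(1+r) − £175.00.
Month 1: interest £35.88; balance after payment £3,810.88.
Month 2: interest £34.62; balance after payment £3,670.49.
Closed form: n = −ln(1 − rB₀/P)/ln(1+r) = −ln(0.79498)/ln(1.00908) ≈ 25.374, so the balance reaches zero during payment 26.

26 months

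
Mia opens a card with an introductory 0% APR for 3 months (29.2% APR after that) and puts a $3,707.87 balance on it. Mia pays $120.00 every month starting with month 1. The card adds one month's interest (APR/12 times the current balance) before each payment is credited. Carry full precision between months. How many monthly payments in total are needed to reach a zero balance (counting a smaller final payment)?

Promo months 1–3 at r₀ = 0%/12 = 0; months 4+ at r₁ = 29.2%/12 = 0.0243333.
After month 3 (no interest yet): B = $3,707.87 − 3·$120.00 = $3,347.87.
Then at r₁ with $120.00/mo: n₂ = −ln(1 − r₁·B/P)/ln(1+r₁) ≈ 47.25 → 48 more payments.

51 months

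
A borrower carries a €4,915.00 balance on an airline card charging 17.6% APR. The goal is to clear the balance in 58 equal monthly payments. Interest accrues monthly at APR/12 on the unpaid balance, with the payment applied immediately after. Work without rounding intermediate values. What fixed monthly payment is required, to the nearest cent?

Monthly rate r = 17.6%/12 = 1.46667% = 0.0146667.
Level-payment amortization: P = B₀·r / (1 − (1+r)^(−n)) = 4915.00·0.0146667 / (1 − 1.01467^(−58)).
Denominator 1 − (1+r)^(−58) = 0.570222986.
P = 72.0867 / 0.570222986 ≈ 126.42.

€126.42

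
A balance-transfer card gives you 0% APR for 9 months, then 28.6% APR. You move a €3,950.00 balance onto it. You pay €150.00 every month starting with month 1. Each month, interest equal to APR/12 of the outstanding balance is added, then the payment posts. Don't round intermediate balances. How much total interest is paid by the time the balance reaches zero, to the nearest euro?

Promo months 1–9 at r₀ = 0%/12 = 0; months 10+ at r₁ = 28.6%/12 = 0.0238333.
After month 9 (no interest yet): B = €3,950.00 − 9·€150.00 = €2,600.00.
Then at r₁ with €150.00/mo: n₂ = −ln(1 − r₁·B/P)/ln(1+r₁) ≈ 22.63 → 23 more payments.
Total paid = 31·€150.00 + €94.27 = €4,744.27; interest = €4,744.27 − €3,950.00 = €794.27.

€794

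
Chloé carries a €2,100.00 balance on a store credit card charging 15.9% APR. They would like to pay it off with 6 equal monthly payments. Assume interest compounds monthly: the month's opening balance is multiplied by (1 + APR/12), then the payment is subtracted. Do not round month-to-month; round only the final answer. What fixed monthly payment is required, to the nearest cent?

€366.41

Monthly rate r = 15.9%/12 = 1.325% = 0.01325.
Level-payment amortization: P = B₀·r / (1 − (1+r)^(−n)) = 2100.00·0.01325 / (1 − 1.01325^(−6)).
Denominator 1 − (1+r)^(−6) = 0.0759396717.
P = 27.825 / 0.0759396717 ≈ 366.41.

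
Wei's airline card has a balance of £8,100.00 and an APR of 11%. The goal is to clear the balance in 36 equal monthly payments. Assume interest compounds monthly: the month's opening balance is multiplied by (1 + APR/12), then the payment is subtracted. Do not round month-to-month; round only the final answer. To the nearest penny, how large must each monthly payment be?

£265.18

Monthly rate r = 11%/12 = 0.916667% = 0.00916667.
Level-payment amortization: P = B₀·r / (1 − (1+r)^(−n)) = 8100.00·0.00916667 / (1 − 1.00917^(−36)).
Denominator 1 − (1+r)^(−36) = 0.279994681.
P = 74.25 / 0.279994681 ≈ 265.18.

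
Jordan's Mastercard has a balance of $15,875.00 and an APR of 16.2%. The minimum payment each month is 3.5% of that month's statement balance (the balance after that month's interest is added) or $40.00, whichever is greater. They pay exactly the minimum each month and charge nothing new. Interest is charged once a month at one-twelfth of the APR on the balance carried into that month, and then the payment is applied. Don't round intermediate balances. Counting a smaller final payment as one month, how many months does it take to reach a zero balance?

Monthly rate r = 16.2%/12 = 1.35% = 0.0135.
While 3.5% of the post-interest balance exceeds $40.00, each month B ← (B·(1+r))·(1 − 0.035), i.e. B shrinks by the factor (1+r)·0.965 = 0.97803.
This holds for months 1–120. Entering month 121 the balance is $1,103.68; 3.5% of the post-interest balance is now below $40.00, so the flat $40.00 minimum applies from here.
From month 121 a fixed $40.00 at rate r clears $1,103.68 in 35 more payments. Total: 120 + 35 = 155 months.

155 months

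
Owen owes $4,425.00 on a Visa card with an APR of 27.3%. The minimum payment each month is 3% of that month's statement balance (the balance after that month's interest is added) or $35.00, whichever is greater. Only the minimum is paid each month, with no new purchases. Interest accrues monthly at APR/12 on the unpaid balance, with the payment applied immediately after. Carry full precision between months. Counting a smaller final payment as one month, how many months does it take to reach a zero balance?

231 months

Monthly rate r = 27.3%/12 = 2.275% = 0.02275.
While 3% of the post-interest balance exceeds $35.00, each month B ← (B·(1+r))·(1 − 0.03), i.e. B shrinks by the factor (1+r)·0.97 = 0.99207.
This holds for months 1–171. Entering month 172 the balance is $1,133.61; 3% of the post-interest balance is now below $35.00, so the flat $35.00 minimum applies from here.
From month 172 a fixed $35.00 at rate r clears $1,133.61 in 60 more payments. Total: 171 + 60 = 231 months.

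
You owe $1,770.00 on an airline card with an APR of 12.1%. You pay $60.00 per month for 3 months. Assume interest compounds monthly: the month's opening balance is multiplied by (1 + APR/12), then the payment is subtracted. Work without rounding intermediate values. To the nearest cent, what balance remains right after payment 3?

$1,642.26

Monthly rate r = 12.1%/12 = 1.00833% = 0.0100833.
Each month: B ← B·(1+r) − $60.00.
Month 1: interest $17.85; balance after payment $1,727.85.
Month 2: interest $17.42; balance after payment $1,685.27.
Month 3: interest $16.99; balance after payment $1,642.26.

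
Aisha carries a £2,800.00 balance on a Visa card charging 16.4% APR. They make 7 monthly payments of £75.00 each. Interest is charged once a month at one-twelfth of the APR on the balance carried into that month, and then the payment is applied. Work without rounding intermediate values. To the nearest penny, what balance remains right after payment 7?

Monthly rate r = 16.4%/12 = 1.36667% = 0.0136667.
Each month: B ← B·(1+r) − £75.00.
Month 1: interest £38.27; balance after payment £2,763.27.
Month 2: interest £37.76; balance after payment £2,726.03.
Month 3: interest £37.26; balance after payment £2,688.29.
Month 4: interest £36.74; balance after payment £2,650.03.
Month 5: interest £36.22; balance after payment £2,611.24.
Month 6: interest £35.69; balance after payment £2,571.93.
Month 7: interest £35.15; balance after payment £2,532.08.

£2,532.08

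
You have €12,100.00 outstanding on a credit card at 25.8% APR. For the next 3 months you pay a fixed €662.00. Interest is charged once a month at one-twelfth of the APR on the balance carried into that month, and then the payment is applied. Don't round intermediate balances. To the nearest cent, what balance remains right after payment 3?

Monthly rate r = 25.8%/12 = 2.15% = 0.0215.
Each month: B ← B·(1+r) − €662.00.
Month 1: interest €260.15; balance after payment €11,698.15.
Month 2: interest €251.51; balance after payment €11,287.66.
Month 3: interest €242.68; balance after payment €10,868.34.

€10,868.34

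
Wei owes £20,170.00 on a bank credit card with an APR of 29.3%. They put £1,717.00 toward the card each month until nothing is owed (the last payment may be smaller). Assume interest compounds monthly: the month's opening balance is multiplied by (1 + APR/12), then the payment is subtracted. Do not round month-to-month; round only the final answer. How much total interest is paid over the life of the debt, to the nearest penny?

£3,890.06

Monthly rate r = 29.3%/12 = 2.44167% = 0.0244167.
Payoff takes n = ⌈−ln(1 − rB₀/P)/ln(1+r)⌉ = ⌈14.013⌉ = 15 payments; the last is £22.06.
Total paid = 14·£1,717.00 + £22.06 = £24,060.06.
Total interest = total paid − principal = £24,060.06 − £20,170.00 = £3,890.06.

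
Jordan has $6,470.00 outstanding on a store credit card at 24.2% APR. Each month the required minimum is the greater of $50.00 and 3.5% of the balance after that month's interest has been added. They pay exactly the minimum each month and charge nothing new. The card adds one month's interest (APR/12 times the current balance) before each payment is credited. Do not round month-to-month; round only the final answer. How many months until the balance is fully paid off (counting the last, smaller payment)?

Monthly rate r = 24.2%/12 = 2.01667% = 0.0201667.
While 3.5% of the post-interest balance exceeds $50.00, each month B ← (B·(1+r))·(1 − 0.035), i.e. B shrinks by the factor (1+r)·0.965 = 0.98446.
This holds for months 1–98. Entering month 99 the balance is $1,394.29; 3.5% of the post-interest balance is now below $50.00, so the flat $50.00 minimum applies from here.
From month 99 a fixed $50.00 at rate r clears $1,394.29 in 42 more payments. Total: 98 + 42 = 140 months.

140 months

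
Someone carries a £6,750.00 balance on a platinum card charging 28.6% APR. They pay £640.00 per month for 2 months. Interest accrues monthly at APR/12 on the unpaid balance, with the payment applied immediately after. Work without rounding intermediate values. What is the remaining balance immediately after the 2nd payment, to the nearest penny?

£5,780.33

Monthly rate r = 28.6%/12 = 2.38333% = 0.0238333.
Each month: B ← B·(1+r) − £640.00.
Month 1: interest £160.88; balance after payment £6,270.88.
Month 2: interest £149.46; balance after payment £5,780.33.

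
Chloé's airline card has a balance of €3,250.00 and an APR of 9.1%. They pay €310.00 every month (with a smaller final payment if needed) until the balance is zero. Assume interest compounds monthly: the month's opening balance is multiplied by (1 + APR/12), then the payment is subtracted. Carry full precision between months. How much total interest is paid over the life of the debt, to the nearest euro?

Monthly rate r = 9.1%/12 = 0.758333% = 0.00758333.
Payoff takes n = ⌈−ln(1 − rB₀/P)/ln(1+r)⌉ = ⌈10.965⌉ = 11 payments; the last is €299.34.
Total paid = 10·€310.00 + €299.34 = €3,399.34.
Total interest = total paid − principal = €3,399.34 − €3,250.00 = €149.34.

€149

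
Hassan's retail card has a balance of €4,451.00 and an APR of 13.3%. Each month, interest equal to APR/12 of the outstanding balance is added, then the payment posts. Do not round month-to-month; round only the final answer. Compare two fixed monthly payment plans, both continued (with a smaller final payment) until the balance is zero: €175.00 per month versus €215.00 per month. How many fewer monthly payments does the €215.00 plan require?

7 fewer payments

Monthly rate r = 13.3%/12 = 1.10833% = 0.0110833.
At €175.00/mo: n = ⌈−ln(1 − rB₀/P)/ln(1+r)⌉ = 31 payments (last €7.52); total interest = total paid − €4,451.00 = €806.52.
At €215.00/mo: 24 payments (last €139.49); total interest €633.49.
Payments saved = 31 − 24 = 7.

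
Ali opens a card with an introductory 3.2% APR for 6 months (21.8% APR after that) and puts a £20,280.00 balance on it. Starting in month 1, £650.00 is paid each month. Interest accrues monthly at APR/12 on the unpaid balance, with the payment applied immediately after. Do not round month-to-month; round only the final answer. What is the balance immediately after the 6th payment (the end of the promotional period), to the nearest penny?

£16,680.56

Promo months 1–6 at r₀ = 3.2%/12 = 0.00266667; months 7+ at r₁ = 21.8%/12 = 0.0181667.
After month 6: iterate B ← B·(1+r₀) − £650.00 for 6 months → £16,680.56.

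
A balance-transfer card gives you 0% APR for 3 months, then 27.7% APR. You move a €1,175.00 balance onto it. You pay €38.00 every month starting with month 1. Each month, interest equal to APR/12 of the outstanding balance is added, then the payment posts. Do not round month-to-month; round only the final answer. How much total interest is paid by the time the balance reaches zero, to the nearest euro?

€661

Promo months 1–3 at r₀ = 0%/12 = 0; months 4+ at r₁ = 27.7%/12 = 0.0230833.
After month 3 (no interest yet): B = €1,175.00 − 3·€38.00 = €1,061.00.
Then at r₁ with €38.00/mo: n₂ = −ln(1 − r₁·B/P)/ln(1+r₁) ≈ 45.32 → 46 more payments.
Total paid = 48·€38.00 + €12.28 = €1,836.28; interest = €1,836.28 − €1,175.00 = €661.28.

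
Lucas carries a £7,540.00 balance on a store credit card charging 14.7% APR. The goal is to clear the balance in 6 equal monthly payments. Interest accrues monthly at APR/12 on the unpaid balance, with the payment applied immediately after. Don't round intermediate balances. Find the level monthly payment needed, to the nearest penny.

£1,311.09

Monthly rate r = 14.7%/12 = 1.225% = 0.01225.
Level-payment amortization: P = B₀·r / (1 − (1+r)^(−n)) = 7540.00·0.01225 / (1 − 1.01225^(−6)).
Denominator 1 − (1+r)^(−6) = 0.070448861.
P = 92.365 / 0.070448861 ≈ 1311.09.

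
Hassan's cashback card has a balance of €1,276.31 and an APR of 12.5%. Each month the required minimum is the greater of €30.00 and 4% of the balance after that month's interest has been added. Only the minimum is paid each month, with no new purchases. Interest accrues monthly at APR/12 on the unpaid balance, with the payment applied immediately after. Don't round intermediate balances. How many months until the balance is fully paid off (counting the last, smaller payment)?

Monthly rate r = 12.5%/12 = 1.04167% = 0.0104167.
While 4% of the post-interest balance exceeds €30.00, each month B ← (B·(1+r))·(1 − 0.04), i.e. B shrinks by the factor (1+r)·0.96 = 0.97.
This holds for months 1–18. Entering month 19 the balance is €737.64; 4% of the post-interest balance is now below €30.00, so the flat €30.00 minimum applies from here.
From month 19 a fixed €30.00 at rate r clears €737.64 in 29 more payments. Total: 18 + 29 = 47 months.

47 months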